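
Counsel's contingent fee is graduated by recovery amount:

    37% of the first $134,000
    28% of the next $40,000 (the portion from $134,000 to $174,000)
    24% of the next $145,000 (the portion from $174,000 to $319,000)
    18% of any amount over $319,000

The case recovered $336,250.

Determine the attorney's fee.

$98,685.00

First $134,000 at 37% = $49,580.00
Next $40,000 at 28% = $11,200.00
Next $145,000 at 24% = $34,800.00
Remaining $17,250 at 18% = $3,105.00
Fee: $49,580.00 + $11,200.00 + $34,800.00 + $3,105.00 = $98,685.00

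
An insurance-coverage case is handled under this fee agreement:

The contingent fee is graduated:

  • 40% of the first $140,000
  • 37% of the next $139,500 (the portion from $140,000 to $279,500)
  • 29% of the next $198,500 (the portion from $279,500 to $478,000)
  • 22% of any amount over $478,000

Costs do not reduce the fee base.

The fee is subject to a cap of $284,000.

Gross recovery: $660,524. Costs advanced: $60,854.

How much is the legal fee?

$205,335.28

Fee base is the gross recovery, $660,524; costs are reimbursed separately.
First $140,000 at 40% = $56,000.00
Next $139,500 at 37% = $51,615.00
Next $198,500 at 29% = $57,565.00
Remaining $182,524 at 22% = $40,155.28
Fee: $56,000.00 + $51,615.00 + $57,565.00 + $40,155.28 = $205,335.28
$205,335.28 is under the $284,000 cap.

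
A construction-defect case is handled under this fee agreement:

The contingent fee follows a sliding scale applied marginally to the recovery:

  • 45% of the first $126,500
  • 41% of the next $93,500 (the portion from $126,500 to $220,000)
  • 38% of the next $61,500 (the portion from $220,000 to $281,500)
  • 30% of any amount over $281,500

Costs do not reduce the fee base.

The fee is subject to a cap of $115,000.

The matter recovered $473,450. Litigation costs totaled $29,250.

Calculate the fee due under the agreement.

Fee base is the gross recovery, $473,450; costs are reimbursed separately.
First $126,500 at 45% = $56,925.00
Next $93,500 at 41% = $38,335.00
Next $61,500 at 38% = $23,370.00
Remaining $191,950 at 30% = $57,585.00
Fee: $56,925.00 + $38,335.00 + $23,370.00 + $57,585.00 = $176,215.00
$176,215.00 exceeds the $115,000 cap, so the fee is capped at $115,000.00.

$115,000.00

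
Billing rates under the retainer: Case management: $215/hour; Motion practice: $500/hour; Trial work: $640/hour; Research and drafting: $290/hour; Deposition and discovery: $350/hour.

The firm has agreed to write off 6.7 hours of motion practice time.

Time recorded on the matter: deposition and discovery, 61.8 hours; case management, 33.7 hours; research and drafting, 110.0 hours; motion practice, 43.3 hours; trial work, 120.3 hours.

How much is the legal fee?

Case management: 33.7 × $215 = $7,245.50
Motion practice: 43.3 × $500 = $21,650.00
Trial work: 120.3 × $640 = $76,992.00
Research and drafting: 110.0 × $290 = $31,900.00
Deposition and discovery: 61.8 × $350 = $21,630.00
Subtotal: $159,417.50
Write-off: 6.7 × $500 = $3,350.00
Total: $159,417.50 − $3,350.00 = $156,067.50

$156,067.50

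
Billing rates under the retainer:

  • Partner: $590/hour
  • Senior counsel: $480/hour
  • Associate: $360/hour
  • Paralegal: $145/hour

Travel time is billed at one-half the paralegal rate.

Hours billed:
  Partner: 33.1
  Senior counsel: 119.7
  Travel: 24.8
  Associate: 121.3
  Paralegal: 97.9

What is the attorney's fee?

Partner: 33.1 × $590 = $19,529.00
Senior counsel: 119.7 × $480 = $57,456.00
Associate: 121.3 × $360 = $43,668.00
Paralegal: 97.9 × $145 = $14,195.50
Subtotal: $19,529.00 + $57,456.00 + $43,668.00 + $14,195.50 = $134,848.50
Travel: 24.8 × ($145 ÷ 2) = 24.8 × $72.50 = $1,798.00
Total: $134,848.50 + $1,798.00 = $136,646.50

$136,646.50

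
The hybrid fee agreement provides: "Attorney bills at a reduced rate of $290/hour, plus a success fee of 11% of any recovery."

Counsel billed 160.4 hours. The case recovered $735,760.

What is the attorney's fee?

Hourly: 160.4 × $290 = $46,516.00
Success fee: 11% of $735,760 = $80,933.60
Total: $46,516.00 + $80,933.60 = $127,449.60

$127,449.60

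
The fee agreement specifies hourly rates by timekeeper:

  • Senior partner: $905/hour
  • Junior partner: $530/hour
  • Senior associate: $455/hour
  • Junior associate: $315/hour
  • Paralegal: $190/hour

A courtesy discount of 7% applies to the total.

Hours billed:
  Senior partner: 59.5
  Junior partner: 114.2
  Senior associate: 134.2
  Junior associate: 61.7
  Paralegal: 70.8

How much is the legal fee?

$193,739.46

Senior partner: 59.5 × $905 = $53,847.50
Junior partner: 114.2 × $530 = $60,526.00
Senior associate: 134.2 × $455 = $61,061.00
Junior associate: 61.7 × $315 = $19,435.50
Paralegal: 70.8 × $190 = $13,452.00
Subtotal: $208,322.00
Less 7% discount: −$14,582.54
Total: $208,322.00 − $14,582.54 = $193,739.46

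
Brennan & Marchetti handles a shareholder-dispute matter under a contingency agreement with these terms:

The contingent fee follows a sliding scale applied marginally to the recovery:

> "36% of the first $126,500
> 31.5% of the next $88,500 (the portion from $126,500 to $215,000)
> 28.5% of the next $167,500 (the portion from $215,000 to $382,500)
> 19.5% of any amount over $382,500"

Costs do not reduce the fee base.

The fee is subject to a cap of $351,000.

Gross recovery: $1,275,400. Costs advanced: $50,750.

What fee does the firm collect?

Fee base is the gross recovery, $1,275,400; costs are reimbursed separately.
First $126,500 at 36% = $45,540.00
Next $88,500 at 31.5% = $27,877.50
Next $167,500 at 28.5% = $47,737.50
Remaining $892,900 at 19.5% = $174,115.50
Fee: $45,540.00 + $27,877.50 + $47,737.50 + $174,115.50 = $295,270.50
$295,270.50 is under the $351,000 cap.

$295,270.50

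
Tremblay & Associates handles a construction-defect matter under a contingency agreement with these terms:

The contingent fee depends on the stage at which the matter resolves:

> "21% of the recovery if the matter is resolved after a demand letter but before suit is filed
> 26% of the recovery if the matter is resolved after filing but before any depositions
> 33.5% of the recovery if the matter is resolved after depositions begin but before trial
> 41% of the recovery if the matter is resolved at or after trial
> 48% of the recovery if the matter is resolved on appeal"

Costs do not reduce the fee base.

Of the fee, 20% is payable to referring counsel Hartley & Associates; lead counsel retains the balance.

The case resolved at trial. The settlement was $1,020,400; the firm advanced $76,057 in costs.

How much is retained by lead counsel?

$334,691.20

Fee base is the gross recovery, $1,020,400; costs are reimbursed separately.
The matter resolved at trial, so the 41% rate applies.
$1,020,400 × 41% = $418,364.00
Referral share: 20% of $418,364.00 = $83,672.80; lead counsel retains $418,364.00 − $83,672.80 = $334,691.20.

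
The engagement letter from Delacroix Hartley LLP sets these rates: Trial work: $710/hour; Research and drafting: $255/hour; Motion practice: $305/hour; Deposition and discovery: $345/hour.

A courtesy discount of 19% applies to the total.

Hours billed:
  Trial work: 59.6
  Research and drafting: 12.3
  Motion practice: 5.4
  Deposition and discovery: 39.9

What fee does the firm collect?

Trial work: 59.6 × $710 = $42,316.00
Research and drafting: 12.3 × $255 = $3,136.50
Motion practice: 5.4 × $305 = $1,647.00
Deposition and discovery: 39.9 × $345 = $13,765.50
Subtotal: $60,865.00
Less 19% discount: −$11,564.35
Total: $60,865.00 − $11,564.35 = $49,300.65

$49,300.65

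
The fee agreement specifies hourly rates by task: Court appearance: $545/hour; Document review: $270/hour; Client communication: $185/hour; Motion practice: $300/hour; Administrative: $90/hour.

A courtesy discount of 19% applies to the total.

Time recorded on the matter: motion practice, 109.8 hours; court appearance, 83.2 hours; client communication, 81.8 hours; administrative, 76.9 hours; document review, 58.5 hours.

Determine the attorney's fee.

$94,067.73

Court appearance: 83.2 × $545 = $45,344.00
Document review: 58.5 × $270 = $15,795.00
Client communication: 81.8 × $185 = $15,133.00
Motion practice: 109.8 × $300 = $32,940.00
Administrative: 76.9 × $90 = $6,921.00
Subtotal: $116,133.00
Less 19% discount: −$22,065.27
Total: $116,133.00 − $22,065.27 = $94,067.73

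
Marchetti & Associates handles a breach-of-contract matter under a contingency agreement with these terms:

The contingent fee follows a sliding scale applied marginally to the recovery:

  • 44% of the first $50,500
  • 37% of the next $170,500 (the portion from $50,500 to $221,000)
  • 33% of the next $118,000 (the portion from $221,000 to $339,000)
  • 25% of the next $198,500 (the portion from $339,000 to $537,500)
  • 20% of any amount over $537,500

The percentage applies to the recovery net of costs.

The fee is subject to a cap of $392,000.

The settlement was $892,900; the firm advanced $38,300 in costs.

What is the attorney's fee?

Fee base (net of costs): $892,900 − $38,300 = $854,600
First $50,500 at 44% = $22,220.00
Next $170,500 at 37% = $63,085.00
Next $118,000 at 33% = $38,940.00
Next $198,500 at 25% = $49,625.00
Remaining $317,100 at 20% = $63,420.00
Fee: $22,220.00 + $63,085.00 + $38,940.00 + $49,625.00 + $63,420.00 = $237,290.00
$237,290.00 is under the $392,000 cap.

$237,290.00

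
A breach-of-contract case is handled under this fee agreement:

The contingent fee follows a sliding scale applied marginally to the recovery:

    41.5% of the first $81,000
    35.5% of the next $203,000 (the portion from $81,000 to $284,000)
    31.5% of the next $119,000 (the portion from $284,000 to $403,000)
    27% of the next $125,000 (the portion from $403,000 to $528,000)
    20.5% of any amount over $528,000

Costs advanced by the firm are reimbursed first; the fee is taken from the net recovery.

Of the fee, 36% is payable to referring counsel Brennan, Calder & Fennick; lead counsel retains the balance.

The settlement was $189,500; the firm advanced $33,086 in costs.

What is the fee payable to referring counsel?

Fee base (net of costs): $189,500 − $33,086 = $156,414
First $81,000 at 41.5% = $33,615.00
Remaining $75,414 at 35.5% = $26,771.97
Fee: $33,615.00 + $26,771.97 = $60,386.97
Referral share: 36% of $60,386.97 = $21,739.31; lead counsel retains $60,386.97 − $21,739.31 = $38,647.66.

$21,739.31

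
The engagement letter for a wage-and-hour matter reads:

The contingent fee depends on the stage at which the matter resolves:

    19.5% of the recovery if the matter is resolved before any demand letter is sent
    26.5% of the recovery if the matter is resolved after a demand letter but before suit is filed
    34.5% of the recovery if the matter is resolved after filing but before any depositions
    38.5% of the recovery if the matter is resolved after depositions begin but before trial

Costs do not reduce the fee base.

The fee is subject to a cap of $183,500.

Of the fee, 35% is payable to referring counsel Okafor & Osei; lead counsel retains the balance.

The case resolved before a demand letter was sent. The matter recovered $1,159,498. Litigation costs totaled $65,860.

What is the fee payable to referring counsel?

$64,225.00

Fee base is the gross recovery, $1,159,498; costs are reimbursed separately.
The matter resolved before a demand letter was sent, so the 19.5% rate applies.
$1,159,498 × 19.5% = $226,102.11
$226,102.11 exceeds the $183,500 cap, so the fee is capped at $183,500.00.
Referral share: 35% of $183,500.00 = $64,225.00; lead counsel retains $183,500.00 − $64,225.00 = $119,275.00.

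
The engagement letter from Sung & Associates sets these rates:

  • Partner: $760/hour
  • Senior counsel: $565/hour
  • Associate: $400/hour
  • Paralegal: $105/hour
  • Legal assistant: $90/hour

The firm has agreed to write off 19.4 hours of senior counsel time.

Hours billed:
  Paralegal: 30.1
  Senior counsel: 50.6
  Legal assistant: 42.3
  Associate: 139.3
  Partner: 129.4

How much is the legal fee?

Partner: 129.4 × $760 = $98,344.00
Senior counsel: 50.6 × $565 = $28,589.00
Associate: 139.3 × $400 = $55,720.00
Paralegal: 30.1 × $105 = $3,160.50
Legal assistant: 42.3 × $90 = $3,807.00
Subtotal: $189,620.50
Write-off: 19.4 × $565 = $10,961.00
Total: $189,620.50 − $10,961.00 = $178,659.50

$178,659.50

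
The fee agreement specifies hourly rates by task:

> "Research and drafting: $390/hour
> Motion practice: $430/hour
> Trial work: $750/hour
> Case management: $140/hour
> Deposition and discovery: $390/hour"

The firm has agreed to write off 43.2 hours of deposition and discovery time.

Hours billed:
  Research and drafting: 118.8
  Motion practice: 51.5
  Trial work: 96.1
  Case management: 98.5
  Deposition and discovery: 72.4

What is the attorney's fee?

$165,730.00

Research and drafting: 118.8 × $390 = $46,332.00
Motion practice: 51.5 × $430 = $22,145.00
Trial work: 96.1 × $750 = $72,075.00
Case management: 98.5 × $140 = $13,790.00
Deposition and discovery: 72.4 × $390 = $28,236.00
Subtotal: $182,578.00
Write-off: 43.2 × $390 = $16,848.00
Total: $182,578.00 − $16,848.00 = $165,730.00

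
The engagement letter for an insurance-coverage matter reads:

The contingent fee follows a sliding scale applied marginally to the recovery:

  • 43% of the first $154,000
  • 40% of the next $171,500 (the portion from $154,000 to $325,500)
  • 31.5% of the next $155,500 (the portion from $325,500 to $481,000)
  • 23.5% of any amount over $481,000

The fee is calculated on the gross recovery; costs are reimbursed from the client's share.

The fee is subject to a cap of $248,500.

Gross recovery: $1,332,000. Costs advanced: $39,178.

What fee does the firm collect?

$248,500.00

Fee base is the gross recovery, $1,332,000; costs are reimbursed separately.
First $154,000 at 43% = $66,220.00
Next $171,500 at 40% = $68,600.00
Next $155,500 at 31.5% = $48,982.50
Remaining $851,000 at 23.5% = $199,985.00
Fee: $66,220.00 + $68,600.00 + $48,982.50 + $199,985.00 = $383,787.50
$383,787.50 exceeds the $248,500 cap, so the fee is capped at $248,500.00.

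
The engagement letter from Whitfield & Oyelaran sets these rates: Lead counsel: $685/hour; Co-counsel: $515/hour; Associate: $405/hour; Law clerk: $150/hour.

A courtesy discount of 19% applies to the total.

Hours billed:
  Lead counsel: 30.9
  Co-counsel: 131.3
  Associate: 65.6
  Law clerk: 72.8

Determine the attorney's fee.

$102,281.94

Lead counsel: 30.9 × $685 = $21,166.50
Co-counsel: 131.3 × $515 = $67,619.50
Associate: 65.6 × $405 = $26,568.00
Law clerk: 72.8 × $150 = $10,920.00
Subtotal: $126,274.00
Less 19% discount: −$23,992.06
Total: $126,274.00 − $23,992.06 = $102,281.94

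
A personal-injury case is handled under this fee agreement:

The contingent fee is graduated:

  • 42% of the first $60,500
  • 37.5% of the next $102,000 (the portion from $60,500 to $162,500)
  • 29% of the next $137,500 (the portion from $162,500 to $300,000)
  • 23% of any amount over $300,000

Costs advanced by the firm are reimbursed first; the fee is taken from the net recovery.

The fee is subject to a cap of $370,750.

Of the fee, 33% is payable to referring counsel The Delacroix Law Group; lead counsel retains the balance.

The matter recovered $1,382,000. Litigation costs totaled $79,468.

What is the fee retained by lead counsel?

$223,858.63

Fee base (net of costs): $1,382,000 − $79,468 = $1,302,532
First $60,500 at 42% = $25,410.00
Next $102,000 at 37.5% = $38,250.00
Next $137,500 at 29% = $39,875.00
Remaining $1,002,532 at 23% = $230,582.36
Fee: $25,410.00 + $38,250.00 + $39,875.00 + $230,582.36 = $334,117.36
$334,117.36 is under the $370,750 cap.
Referral share: 33% of $334,117.36 = $110,258.73; lead counsel retains $334,117.36 − $110,258.73 = $223,858.63.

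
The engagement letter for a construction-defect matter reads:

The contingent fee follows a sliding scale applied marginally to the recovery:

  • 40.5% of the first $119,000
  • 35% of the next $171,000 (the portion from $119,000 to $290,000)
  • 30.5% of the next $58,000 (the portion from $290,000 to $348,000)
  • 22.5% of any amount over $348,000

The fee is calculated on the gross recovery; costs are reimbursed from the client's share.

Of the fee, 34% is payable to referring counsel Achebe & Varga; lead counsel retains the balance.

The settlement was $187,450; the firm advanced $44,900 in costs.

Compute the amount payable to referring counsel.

Fee base is the gross recovery, $187,450; costs are reimbursed separately.
First $119,000 at 40.5% = $48,195.00
Remaining $68,450 at 35% = $23,957.50
Fee: $48,195.00 + $23,957.50 = $72,152.50
Referral share: 34% of $72,152.50 = $24,531.85; lead counsel retains $72,152.50 − $24,531.85 = $47,620.65.

$24,531.85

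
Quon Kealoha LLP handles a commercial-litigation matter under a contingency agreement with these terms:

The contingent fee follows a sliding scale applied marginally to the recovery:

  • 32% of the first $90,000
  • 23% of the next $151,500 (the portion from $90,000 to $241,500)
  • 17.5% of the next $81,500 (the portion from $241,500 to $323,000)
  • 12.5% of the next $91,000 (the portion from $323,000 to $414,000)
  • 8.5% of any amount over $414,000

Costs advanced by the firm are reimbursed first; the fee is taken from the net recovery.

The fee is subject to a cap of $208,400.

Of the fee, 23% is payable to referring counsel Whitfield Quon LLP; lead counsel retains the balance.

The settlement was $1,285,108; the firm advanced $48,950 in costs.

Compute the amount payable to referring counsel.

$36,608.16

Fee base (net of costs): $1,285,108 − $48,950 = $1,236,158
First $90,000 at 32% = $28,800.00
Next $151,500 at 23% = $34,845.00
Next $81,500 at 17.5% = $14,262.50
Next $91,000 at 12.5% = $11,375.00
Remaining $822,158 at 8.5% = $69,883.43
Fee: $28,800.00 + $34,845.00 + $14,262.50 + $11,375.00 + $69,883.43 = $159,165.93
$159,165.93 is under the $208,400 cap.
Referral share: 23% of $159,165.93 = $36,608.16; lead counsel retains $159,165.93 − $36,608.16 = $122,557.77.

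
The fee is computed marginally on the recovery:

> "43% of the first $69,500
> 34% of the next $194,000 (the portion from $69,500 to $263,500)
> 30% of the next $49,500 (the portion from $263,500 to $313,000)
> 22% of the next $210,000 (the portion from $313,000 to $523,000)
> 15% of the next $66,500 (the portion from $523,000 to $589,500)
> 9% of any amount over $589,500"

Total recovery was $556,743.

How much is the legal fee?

$161,956.45

First $69,500 at 43% = $29,885.00
Next $194,000 at 34% = $65,960.00
Next $49,500 at 30% = $14,850.00
Next $210,000 at 22% = $46,200.00
Remaining $33,743 at 15% = $5,061.45
Fee: $29,885.00 + $65,960.00 + $14,850.00 + $46,200.00 + $5,061.45 = $161,956.45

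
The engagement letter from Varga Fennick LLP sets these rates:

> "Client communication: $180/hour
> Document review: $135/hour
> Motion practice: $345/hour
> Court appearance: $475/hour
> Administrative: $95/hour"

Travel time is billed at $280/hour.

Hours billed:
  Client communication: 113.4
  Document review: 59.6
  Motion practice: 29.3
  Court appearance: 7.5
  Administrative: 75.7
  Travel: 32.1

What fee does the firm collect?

Client communication: 113.4 × $180 = $20,412.00
Document review: 59.6 × $135 = $8,046.00
Motion practice: 29.3 × $345 = $10,108.50
Court appearance: 7.5 × $475 = $3,562.50
Administrative: 75.7 × $95 = $7,191.50
Subtotal: $20,412.00 + $8,046.00 + $10,108.50 + $3,562.50 + $7,191.50 = $49,320.50
Travel: 32.1 × $280 = $8,988.00
Total: $49,320.50 + $8,988.00 = $58,308.50

$58,308.50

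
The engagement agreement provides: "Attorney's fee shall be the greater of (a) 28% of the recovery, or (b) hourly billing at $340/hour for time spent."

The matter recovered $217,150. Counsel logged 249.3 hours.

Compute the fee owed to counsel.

$84,762.00

(a) 28% of $217,150 = $60,802.00
(b) 249.3 × $340 = $84,762.00
The greater is (b): $84,762.00.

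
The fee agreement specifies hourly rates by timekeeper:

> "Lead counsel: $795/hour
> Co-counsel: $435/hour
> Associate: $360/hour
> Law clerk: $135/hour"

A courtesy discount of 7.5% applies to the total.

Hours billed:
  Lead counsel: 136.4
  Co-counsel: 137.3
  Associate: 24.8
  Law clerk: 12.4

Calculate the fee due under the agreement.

Lead counsel: 136.4 × $795 = $108,438.00
Co-counsel: 137.3 × $435 = $59,725.50
Associate: 24.8 × $360 = $8,928.00
Law clerk: 12.4 × $135 = $1,674.00
Subtotal: $178,765.50
Less 7.5% discount: −$13,407.41
Total: $178,765.50 − $13,407.41 = $165,358.09

$165,358.09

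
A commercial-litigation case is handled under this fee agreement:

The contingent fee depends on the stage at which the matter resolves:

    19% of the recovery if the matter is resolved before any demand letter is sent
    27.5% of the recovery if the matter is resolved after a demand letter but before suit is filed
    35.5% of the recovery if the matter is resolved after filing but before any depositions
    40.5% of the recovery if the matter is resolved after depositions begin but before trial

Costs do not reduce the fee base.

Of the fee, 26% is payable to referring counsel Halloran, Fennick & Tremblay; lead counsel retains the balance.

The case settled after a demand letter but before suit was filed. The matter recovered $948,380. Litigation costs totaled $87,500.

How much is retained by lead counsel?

$192,995.33

Fee base is the gross recovery, $948,380; costs are reimbursed separately.
The matter settled after a demand letter but before suit was filed, so the 27.5% rate applies.
$948,380 × 27.5% = $260,804.50
Referral share: 26% of $260,804.50 = $67,809.17; lead counsel retains $260,804.50 − $67,809.17 = $192,995.33.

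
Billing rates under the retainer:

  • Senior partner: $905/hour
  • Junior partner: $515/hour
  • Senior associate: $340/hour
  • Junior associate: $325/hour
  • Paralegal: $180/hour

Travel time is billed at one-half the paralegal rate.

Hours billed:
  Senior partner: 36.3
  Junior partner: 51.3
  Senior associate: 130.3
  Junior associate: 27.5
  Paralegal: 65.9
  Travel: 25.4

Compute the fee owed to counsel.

$126,658.50

Senior partner: 36.3 × $905 = $32,851.50
Junior partner: 51.3 × $515 = $26,419.50
Senior associate: 130.3 × $340 = $44,302.00
Junior associate: 27.5 × $325 = $8,937.50
Paralegal: 65.9 × $180 = $11,862.00
Subtotal: $32,851.50 + $26,419.50 + $44,302.00 + $8,937.50 + $11,862.00 = $124,372.50
Travel: 25.4 × ($180 ÷ 2) = 25.4 × $90.00 = $2,286.00
Total: $124,372.50 + $2,286.00 = $126,658.50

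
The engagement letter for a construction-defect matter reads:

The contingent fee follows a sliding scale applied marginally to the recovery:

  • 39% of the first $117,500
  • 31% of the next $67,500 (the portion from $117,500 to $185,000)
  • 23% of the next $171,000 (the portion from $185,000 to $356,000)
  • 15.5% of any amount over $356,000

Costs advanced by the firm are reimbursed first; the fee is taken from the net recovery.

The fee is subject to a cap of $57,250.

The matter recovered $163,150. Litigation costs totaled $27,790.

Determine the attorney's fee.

$51,361.60

Fee base (net of costs): $163,150 − $27,790 = $135,360
First $117,500 at 39% = $45,825.00
Remaining $17,860 at 31% = $5,536.60
Fee: $45,825.00 + $5,536.60 = $51,361.60
$51,361.60 is under the $57,250 cap.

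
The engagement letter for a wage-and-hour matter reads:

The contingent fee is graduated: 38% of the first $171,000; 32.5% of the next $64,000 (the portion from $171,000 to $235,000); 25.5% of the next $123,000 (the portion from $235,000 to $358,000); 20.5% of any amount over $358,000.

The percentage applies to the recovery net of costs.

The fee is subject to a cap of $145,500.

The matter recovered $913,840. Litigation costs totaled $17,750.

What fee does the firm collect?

Fee base (net of costs): $913,840 − $17,750 = $896,090
First $171,000 at 38% = $64,980.00
Next $64,000 at 32.5% = $20,800.00
Next $123,000 at 25.5% = $31,365.00
Remaining $538,090 at 20.5% = $110,308.45
Fee: $64,980.00 + $20,800.00 + $31,365.00 + $110,308.45 = $227,453.45
$227,453.45 exceeds the $145,500 cap, so the fee is capped at $145,500.00.

$145,500.00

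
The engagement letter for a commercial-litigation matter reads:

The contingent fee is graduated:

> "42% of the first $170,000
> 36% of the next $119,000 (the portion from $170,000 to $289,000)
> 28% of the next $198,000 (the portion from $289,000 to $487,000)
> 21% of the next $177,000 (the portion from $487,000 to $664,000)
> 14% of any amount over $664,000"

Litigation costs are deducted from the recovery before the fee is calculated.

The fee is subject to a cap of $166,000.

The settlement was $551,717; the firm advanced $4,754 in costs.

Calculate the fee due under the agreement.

Fee base (net of costs): $551,717 − $4,754 = $546,963
First $170,000 at 42% = $71,400.00
Next $119,000 at 36% = $42,840.00
Next $198,000 at 28% = $55,440.00
Remaining $59,963 at 21% = $12,592.23
Fee: $71,400.00 + $42,840.00 + $55,440.00 + $12,592.23 = $182,272.23
$182,272.23 exceeds the $166,000 cap, so the fee is capped at $166,000.00.

$166,000.00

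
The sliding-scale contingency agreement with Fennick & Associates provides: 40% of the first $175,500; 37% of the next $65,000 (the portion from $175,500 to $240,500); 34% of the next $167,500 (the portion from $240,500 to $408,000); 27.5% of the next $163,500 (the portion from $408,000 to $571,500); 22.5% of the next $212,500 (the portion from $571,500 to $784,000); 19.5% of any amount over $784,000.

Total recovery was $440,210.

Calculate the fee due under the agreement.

$160,057.75

First $175,500 at 40% = $70,200.00
Next $65,000 at 37% = $24,050.00
Next $167,500 at 34% = $56,950.00
Remaining $32,210 at 27.5% = $8,857.75
Fee: $70,200.00 + $24,050.00 + $56,950.00 + $8,857.75 = $160,057.75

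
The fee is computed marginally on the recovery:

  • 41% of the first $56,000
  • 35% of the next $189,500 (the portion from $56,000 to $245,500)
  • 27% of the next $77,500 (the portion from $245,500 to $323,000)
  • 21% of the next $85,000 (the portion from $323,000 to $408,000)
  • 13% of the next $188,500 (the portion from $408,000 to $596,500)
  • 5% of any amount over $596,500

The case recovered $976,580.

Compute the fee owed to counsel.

First $56,000 at 41% = $22,960.00
Next $189,500 at 35% = $66,325.00
Next $77,500 at 27% = $20,925.00
Next $85,000 at 21% = $17,850.00
Next $188,500 at 13% = $24,505.00
Remaining $380,080 at 5% = $19,004.00
Fee: $22,960.00 + $66,325.00 + $20,925.00 + $17,850.00 + $24,505.00 + $19,004.00 = $171,569.00

$171,569.00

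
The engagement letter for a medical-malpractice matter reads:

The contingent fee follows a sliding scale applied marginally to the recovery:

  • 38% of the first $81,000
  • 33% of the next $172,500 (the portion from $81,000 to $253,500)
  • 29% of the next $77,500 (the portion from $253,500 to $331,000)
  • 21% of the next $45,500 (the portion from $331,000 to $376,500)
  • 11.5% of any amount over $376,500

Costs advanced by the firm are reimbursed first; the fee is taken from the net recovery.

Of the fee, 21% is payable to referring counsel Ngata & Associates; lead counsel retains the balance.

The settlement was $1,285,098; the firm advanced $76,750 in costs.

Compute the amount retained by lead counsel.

$170,164.04

Fee base (net of costs): $1,285,098 − $76,750 = $1,208,348
First $81,000 at 38% = $30,780.00
Next $172,500 at 33% = $56,925.00
Next $77,500 at 29% = $22,475.00
Next $45,500 at 21% = $9,555.00
Remaining $831,848 at 11.5% = $95,662.52
Fee: $30,780.00 + $56,925.00 + $22,475.00 + $9,555.00 + $95,662.52 = $215,397.52
Referral share: 21% of $215,397.52 = $45,233.48; lead counsel retains $215,397.52 − $45,233.48 = $170,164.04.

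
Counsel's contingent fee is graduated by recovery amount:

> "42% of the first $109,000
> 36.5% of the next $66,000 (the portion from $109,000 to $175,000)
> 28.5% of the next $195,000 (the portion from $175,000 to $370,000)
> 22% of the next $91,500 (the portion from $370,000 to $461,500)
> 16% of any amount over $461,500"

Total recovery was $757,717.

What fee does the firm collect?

First $109,000 at 42% = $45,780.00
Next $66,000 at 36.5% = $24,090.00
Next $195,000 at 28.5% = $55,575.00
Next $91,500 at 22% = $20,130.00
Remaining $296,217 at 16% = $47,394.72
Fee: $45,780.00 + $24,090.00 + $55,575.00 + $20,130.00 + $47,394.72 = $192,969.72

$192,969.72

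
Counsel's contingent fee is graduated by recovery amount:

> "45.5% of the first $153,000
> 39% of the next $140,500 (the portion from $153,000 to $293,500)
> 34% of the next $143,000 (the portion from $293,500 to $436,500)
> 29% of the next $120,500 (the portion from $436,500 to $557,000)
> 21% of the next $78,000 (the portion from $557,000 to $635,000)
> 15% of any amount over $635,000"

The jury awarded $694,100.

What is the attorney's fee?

$233,220.00

First $153,000 at 45.5% = $69,615.00
Next $140,500 at 39% = $54,795.00
Next $143,000 at 34% = $48,620.00
Next $120,500 at 29% = $34,945.00
Next $78,000 at 21% = $16,380.00
Remaining $59,100 at 15% = $8,865.00
Fee: $69,615.00 + $54,795.00 + $48,620.00 + $34,945.00 + $16,380.00 + $8,865.00 = $233,220.00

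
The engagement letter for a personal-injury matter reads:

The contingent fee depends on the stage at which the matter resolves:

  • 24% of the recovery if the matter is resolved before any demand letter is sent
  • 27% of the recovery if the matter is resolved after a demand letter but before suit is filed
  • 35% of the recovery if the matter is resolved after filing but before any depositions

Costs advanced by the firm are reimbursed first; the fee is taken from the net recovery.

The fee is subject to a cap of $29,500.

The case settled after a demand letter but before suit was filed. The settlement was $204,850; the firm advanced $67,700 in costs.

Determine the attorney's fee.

$29,500.00

Fee base (net of costs): $204,850 − $67,700 = $137,150
The matter settled after a demand letter but before suit was filed, so the 27% rate applies.
$137,150 × 27% = $37,030.50
$37,030.50 exceeds the $29,500 cap, so the fee is capped at $29,500.00.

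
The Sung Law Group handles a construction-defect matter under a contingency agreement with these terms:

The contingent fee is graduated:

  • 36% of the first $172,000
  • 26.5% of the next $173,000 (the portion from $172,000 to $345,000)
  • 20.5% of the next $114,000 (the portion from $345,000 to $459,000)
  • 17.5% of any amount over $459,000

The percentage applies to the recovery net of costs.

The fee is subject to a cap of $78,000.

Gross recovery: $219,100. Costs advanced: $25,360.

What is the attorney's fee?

Fee base (net of costs): $219,100 − $25,360 = $193,740
First $172,000 at 36% = $61,920.00
Remaining $21,740 at 26.5% = $5,761.10
Fee: $61,920.00 + $5,761.10 = $67,681.10
$67,681.10 is under the $78,000 cap.

$67,681.10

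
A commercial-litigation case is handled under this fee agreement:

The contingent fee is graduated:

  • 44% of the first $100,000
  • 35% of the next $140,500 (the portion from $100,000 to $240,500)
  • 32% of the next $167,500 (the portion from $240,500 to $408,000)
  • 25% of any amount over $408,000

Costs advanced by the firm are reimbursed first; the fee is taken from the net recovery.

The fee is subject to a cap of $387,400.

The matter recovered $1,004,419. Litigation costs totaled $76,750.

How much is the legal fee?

$276,692.25

Fee base (net of costs): $1,004,419 − $76,750 = $927,669
First $100,000 at 44% = $44,000.00
Next $140,500 at 35% = $49,175.00
Next $167,500 at 32% = $53,600.00
Remaining $519,669 at 25% = $129,917.25
Fee: $44,000.00 + $49,175.00 + $53,600.00 + $129,917.25 = $276,692.25
$276,692.25 is under the $387,400 cap.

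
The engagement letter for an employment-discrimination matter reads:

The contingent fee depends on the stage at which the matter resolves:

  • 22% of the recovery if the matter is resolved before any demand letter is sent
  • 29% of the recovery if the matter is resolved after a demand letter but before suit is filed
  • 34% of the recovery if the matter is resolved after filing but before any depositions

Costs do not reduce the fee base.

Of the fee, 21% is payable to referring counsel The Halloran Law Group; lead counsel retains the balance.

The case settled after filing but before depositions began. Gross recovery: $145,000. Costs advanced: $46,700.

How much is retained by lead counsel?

Fee base is the gross recovery, $145,000; costs are reimbursed separately.
The matter settled after filing but before depositions began, so the 34% rate applies.
$145,000 × 34% = $49,300.00
Referral share: 21% of $49,300.00 = $10,353.00; lead counsel retains $49,300.00 − $10,353.00 = $38,947.00.

$38,947.00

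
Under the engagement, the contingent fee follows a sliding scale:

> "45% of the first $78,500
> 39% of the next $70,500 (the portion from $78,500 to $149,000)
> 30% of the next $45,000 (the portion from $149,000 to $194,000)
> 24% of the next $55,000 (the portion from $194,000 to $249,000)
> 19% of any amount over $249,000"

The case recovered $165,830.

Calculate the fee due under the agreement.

$67,869.00

First $78,500 at 45% = $35,325.00
Next $70,500 at 39% = $27,495.00
Remaining $16,830 at 30% = $5,049.00
Fee: $35,325.00 + $27,495.00 + $5,049.00 = $67,869.00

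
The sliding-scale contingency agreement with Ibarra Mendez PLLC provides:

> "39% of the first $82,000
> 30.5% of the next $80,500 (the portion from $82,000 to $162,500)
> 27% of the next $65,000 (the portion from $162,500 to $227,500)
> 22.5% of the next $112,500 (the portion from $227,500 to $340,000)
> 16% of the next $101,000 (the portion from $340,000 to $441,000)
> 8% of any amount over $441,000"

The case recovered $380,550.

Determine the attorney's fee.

$105,883.00

First $82,000 at 39% = $31,980.00
Next $80,500 at 30.5% = $24,552.50
Next $65,000 at 27% = $17,550.00
Next $112,500 at 22.5% = $25,312.50
Remaining $40,550 at 16% = $6,488.00
Fee: $31,980.00 + $24,552.50 + $17,550.00 + $25,312.50 + $6,488.00 = $105,883.00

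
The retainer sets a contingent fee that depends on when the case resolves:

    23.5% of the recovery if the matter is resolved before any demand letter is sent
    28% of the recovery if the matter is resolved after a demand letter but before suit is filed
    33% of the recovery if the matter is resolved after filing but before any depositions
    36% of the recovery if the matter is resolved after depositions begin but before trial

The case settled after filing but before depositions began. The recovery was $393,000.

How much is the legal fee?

The matter settled after filing but before depositions began, so the 33% rate applies.
$393,000 × 33% = $129,690.00

$129,690.00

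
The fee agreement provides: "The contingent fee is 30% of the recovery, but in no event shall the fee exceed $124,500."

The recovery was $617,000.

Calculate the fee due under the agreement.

$124,500.00

30% of $617,000 = $185,100.00
That exceeds the $124,500 cap, so the fee is capped at $124,500.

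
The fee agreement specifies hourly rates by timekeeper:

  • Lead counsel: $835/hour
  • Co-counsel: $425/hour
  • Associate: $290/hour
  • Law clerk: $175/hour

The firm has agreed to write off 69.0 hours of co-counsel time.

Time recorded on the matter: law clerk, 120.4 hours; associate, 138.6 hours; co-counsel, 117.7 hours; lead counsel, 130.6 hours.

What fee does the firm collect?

$191,012.50

Lead counsel: 130.6 × $835 = $109,051.00
Co-counsel: 117.7 × $425 = $50,022.50
Associate: 138.6 × $290 = $40,194.00
Law clerk: 120.4 × $175 = $21,070.00
Subtotal: $220,337.50
Write-off: 69.0 × $425 = $29,325.00
Total: $220,337.50 − $29,325.00 = $191,012.50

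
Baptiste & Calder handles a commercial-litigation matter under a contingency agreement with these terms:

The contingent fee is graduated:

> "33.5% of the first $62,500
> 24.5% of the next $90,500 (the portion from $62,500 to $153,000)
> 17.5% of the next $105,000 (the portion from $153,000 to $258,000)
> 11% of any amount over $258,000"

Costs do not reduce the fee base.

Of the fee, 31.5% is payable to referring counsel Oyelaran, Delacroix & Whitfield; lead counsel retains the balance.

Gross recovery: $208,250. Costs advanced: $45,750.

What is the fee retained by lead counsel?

$36,153.44

Fee base is the gross recovery, $208,250; costs are reimbursed separately.
First $62,500 at 33.5% = $20,937.50
Next $90,500 at 24.5% = $22,172.50
Remaining $55,250 at 17.5% = $9,668.75
Fee: $20,937.50 + $22,172.50 + $9,668.75 = $52,778.75
Referral share: 31.5% of $52,778.75 = $16,625.31; lead counsel retains $52,778.75 − $16,625.31 = $36,153.44.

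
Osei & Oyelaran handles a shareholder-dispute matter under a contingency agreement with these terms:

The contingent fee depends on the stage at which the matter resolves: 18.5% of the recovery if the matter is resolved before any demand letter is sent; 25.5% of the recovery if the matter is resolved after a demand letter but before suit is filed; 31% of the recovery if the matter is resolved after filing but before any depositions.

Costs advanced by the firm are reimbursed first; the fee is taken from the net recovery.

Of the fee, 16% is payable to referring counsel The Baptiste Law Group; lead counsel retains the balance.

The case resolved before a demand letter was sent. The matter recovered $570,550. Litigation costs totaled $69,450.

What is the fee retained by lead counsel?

$77,870.94

Fee base (net of costs): $570,550 − $69,450 = $501,100
The matter resolved before a demand letter was sent, so the 18.5% rate applies.
$501,100 × 18.5% = $92,703.50
Referral share: 16% of $92,703.50 = $14,832.56; lead counsel retains $92,703.50 − $14,832.56 = $77,870.94.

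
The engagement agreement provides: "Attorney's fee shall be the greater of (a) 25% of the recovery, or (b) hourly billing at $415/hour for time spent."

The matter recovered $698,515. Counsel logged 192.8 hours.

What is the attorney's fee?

$174,628.75

(a) 25% of $698,515 = $174,628.75
(b) 192.8 × $415 = $80,012.00
The greater is (a): $174,628.75.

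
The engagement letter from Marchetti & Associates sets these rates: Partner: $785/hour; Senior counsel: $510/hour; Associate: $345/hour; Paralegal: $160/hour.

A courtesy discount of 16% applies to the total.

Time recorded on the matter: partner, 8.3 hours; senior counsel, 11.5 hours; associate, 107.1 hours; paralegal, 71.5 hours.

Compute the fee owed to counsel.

Partner: 8.3 × $785 = $6,515.50
Senior counsel: 11.5 × $510 = $5,865.00
Associate: 107.1 × $345 = $36,949.50
Paralegal: 71.5 × $160 = $11,440.00
Subtotal: $60,770.00
Less 16% discount: −$9,723.20
Total: $60,770.00 − $9,723.20 = $51,046.80

$51,046.80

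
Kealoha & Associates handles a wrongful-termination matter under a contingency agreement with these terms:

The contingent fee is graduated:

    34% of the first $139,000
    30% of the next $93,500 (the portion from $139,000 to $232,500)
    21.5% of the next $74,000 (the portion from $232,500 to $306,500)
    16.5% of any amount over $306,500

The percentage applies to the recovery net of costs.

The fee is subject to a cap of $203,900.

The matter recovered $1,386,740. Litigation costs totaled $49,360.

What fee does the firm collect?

$203,900.00

Fee base (net of costs): $1,386,740 − $49,360 = $1,337,380
First $139,000 at 34% = $47,260.00
Next $93,500 at 30% = $28,050.00
Next $74,000 at 21.5% = $15,910.00
Remaining $1,030,880 at 16.5% = $170,095.20
Fee: $47,260.00 + $28,050.00 + $15,910.00 + $170,095.20 = $261,315.20
$261,315.20 exceeds the $203,900 cap, so the fee is capped at $203,900.00.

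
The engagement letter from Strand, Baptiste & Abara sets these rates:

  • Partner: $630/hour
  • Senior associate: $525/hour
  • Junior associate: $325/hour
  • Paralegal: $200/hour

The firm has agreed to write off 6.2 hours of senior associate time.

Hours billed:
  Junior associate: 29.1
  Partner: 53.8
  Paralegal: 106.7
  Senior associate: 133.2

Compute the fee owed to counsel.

Partner: 53.8 × $630 = $33,894.00
Senior associate: 133.2 × $525 = $69,930.00
Junior associate: 29.1 × $325 = $9,457.50
Paralegal: 106.7 × $200 = $21,340.00
Subtotal: $134,621.50
Write-off: 6.2 × $525 = $3,255.00
Total: $134,621.50 − $3,255.00 = $131,366.50

$131,366.50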